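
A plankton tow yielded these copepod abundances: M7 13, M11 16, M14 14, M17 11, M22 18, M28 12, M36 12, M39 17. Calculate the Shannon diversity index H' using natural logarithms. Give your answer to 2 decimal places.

Total N = 13+16+14+11+18+12+12+17 = 113, so the proportions are 0.115, 0.1416, 0.1239, 0.0973, 0.1593, 0.1062, 0.1062, 0.1504 (working shown to 4 dp, full precision carried).
Each pᵢ ln pᵢ term: 0.115×(-2.1624)=-0.2488, 0.1416×(-1.9548)=-0.2768, 0.1239×(-2.0883)=-0.2587, 0.0973×(-2.3295)=-0.2268, 0.1593×(-1.8370)=-0.2926, 0.1062×(-2.2425)=-0.2381, 0.1062×(-2.2425)=-0.2381, 0.1504×(-1.8942)=-0.2850.
Sum = -2.0649, so H' = 2.06.

2.06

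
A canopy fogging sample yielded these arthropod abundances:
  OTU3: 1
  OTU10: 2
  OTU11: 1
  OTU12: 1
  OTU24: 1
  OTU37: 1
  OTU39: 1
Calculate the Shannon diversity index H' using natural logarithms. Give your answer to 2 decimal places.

Total N = 1+2+1+1+1+1+1 = 8, so the proportions are 0.125, 0.25, 0.125, 0.125, 0.125, 0.125, 0.125 (working shown to 4 dp, full precision carried).
Each pᵢ ln pᵢ term: 0.125×(-2.0794)=-0.2599, 0.25×(-1.3863)=-0.3466, 0.125×(-2.0794)=-0.2599, 0.125×(-2.0794)=-0.2599, 0.125×(-2.0794)=-0.2599, 0.125×(-2.0794)=-0.2599, 0.125×(-2.0794)=-0.2599.
Sum = -1.9062, so H' = 1.91.

1.91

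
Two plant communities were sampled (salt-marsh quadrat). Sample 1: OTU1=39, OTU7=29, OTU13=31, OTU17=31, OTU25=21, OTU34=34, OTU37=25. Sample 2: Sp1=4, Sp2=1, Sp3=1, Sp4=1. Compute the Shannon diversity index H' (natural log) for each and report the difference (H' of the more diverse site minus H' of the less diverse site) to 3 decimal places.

Sample 1: N=210, proportions 0.18571, 0.1381, 0.14762, 0.14762, 0.1, 0.1619, 0.11905, giving H' = 1.92929 (working shown to 5 dp, full precision carried).
Sample 2: N=7, proportions 0.57143, 0.14286, 0.14286, 0.14286, giving H' = 1.15374.
Difference = |1.92929 − 1.15374| = 0.77555, i.e. 0.776 to 3 decimal places.

0.776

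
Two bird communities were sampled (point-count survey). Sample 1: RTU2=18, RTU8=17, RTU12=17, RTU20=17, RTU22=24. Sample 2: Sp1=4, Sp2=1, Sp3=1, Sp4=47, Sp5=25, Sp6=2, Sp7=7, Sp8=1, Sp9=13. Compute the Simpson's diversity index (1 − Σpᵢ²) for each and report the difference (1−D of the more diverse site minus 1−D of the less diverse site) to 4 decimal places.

Sample 1: N=93, proportions 0.193548, 0.182796, 0.182796, 0.182796, 0.258065, giving 1−D = 0.795699 (working shown to 6 dp, full precision carried).
Sample 2: N=101, proportions 0.039604, 0.009901, 0.009901, 0.465347, 0.247525, 0.019802, 0.069307, 0.009901, 0.128713, giving 1−D = 0.698559.
Difference = |0.795699 − 0.698559| = 0.097140, i.e. 0.0971 to 4 decimal places.

0.0971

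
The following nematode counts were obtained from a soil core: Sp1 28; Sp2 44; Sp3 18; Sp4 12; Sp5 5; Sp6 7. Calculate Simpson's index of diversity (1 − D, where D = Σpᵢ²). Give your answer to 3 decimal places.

0.749

Total N = 28+44+18+12+5+7 = 114, so the proportions are 0.24561, 0.38596, 0.15789, 0.10526, 0.04386, 0.0614 (working shown to 5 dp, full precision carried).
D = 0.24561² + 0.38596² + 0.15789² + 0.10526² + 0.04386² + 0.0614² = 0.06033 + 0.14897 + 0.02493 + 0.01108 + 0.00192 + 0.00377 = 0.25100.
So 1 − D = 0.74900, i.e. 0.749 to 3 decimal places.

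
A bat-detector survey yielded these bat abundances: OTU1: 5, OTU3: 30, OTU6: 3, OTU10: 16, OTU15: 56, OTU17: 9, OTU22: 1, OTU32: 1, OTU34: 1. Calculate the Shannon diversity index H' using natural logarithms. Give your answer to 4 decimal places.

Total N = 5+30+3+16+56+9+1+1+1 = 122, so the proportions are 0.040984, 0.245902, 0.02459, 0.131148, 0.459016, 0.07377, 0.008197, 0.008197, 0.008197 (working shown to 6 dp, full precision carried).
Each pᵢ ln pᵢ term: 0.040984×(-3.194583)=-0.130926, 0.245902×(-1.402824)=-0.344957, 0.02459×(-3.705409)=-0.091117, 0.131148×(-2.031432)=-0.266417, 0.459016×(-0.778669)=-0.357422, 0.07377×(-2.606796)=-0.192305, 0.008197×(-4.804021)=-0.039377, 0.008197×(-4.804021)=-0.039377, 0.008197×(-4.804021)=-0.039377.
Sum = -1.501274, so H' = 1.5013.

1.5013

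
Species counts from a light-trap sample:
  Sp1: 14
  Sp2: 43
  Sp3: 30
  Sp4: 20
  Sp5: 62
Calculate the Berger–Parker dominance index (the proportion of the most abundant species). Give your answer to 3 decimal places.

Total N = 14+43+30+20+62 = 169, so the proportions are 0.08284, 0.25444, 0.17751, 0.11834, 0.36686 (working shown to 5 dp, full precision carried).
The largest proportion is 0.36686, i.e. d = 0.367 to 3 decimal places.

0.367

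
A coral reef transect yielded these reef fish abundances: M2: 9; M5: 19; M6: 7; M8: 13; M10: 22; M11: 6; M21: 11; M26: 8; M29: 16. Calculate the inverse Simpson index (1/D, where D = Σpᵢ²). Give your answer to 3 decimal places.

7.601

Total N = 9+19+7+13+22+6+11+8+16 = 111, so the proportions are 0.0810811, 0.1711712, 0.0630631, 0.1171171, 0.1981982, 0.0540541, 0.0990991, 0.0720721, 0.1441441 (working shown to 7 dp, full precision carried).
D = 0.0810811² + 0.1711712² + 0.0630631² + 0.1171171² + 0.1981982² + 0.0540541² + 0.0990991² + 0.0720721² + 0.1441441² = 0.0065741 + 0.0292996 + 0.0039769 + 0.0137164 + 0.0392825 + 0.0029218 + 0.0098206 + 0.0051944 + 0.0207775 = 0.1315640.
So 1/D = 7.60086, i.e. 7.601 to 3 decimal places.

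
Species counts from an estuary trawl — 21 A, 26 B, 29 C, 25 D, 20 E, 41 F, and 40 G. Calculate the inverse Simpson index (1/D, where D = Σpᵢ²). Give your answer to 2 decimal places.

6.51

Total N = 21+26+29+25+20+41+40 = 202, so the proportions are 0.10396, 0.128713, 0.143564, 0.123762, 0.09901, 0.20297, 0.19802 (working shown to 6 dp, full precision carried).
D = 0.10396² + 0.128713² + 0.143564² + 0.123762² + 0.09901² + 0.20297² + 0.19802² = 0.010808 + 0.016567 + 0.020611 + 0.015317 + 0.009803 + 0.041197 + 0.039212 = 0.153514.
So 1/D = 6.5140, i.e. 6.51 to 2 decimal places.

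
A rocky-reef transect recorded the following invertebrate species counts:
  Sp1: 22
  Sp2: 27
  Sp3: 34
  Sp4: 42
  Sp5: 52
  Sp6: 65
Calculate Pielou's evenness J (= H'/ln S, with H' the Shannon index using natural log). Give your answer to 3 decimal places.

0.963

Total N = 22+27+34+42+52+65 = 242, so the proportions are 0.09091, 0.11157, 0.1405, 0.17355, 0.21488, 0.2686 (working shown to 5 dp, full precision carried).
H' = −Σ pᵢ ln pᵢ = −((-0.21799) + (-0.24468) + (-0.27573) + (-0.30394) + (-0.33041) + (-0.35308)) = 1.72584.
With S = 6 species, ln S = 1.79176, so J = 1.72584/1.79176 = 0.96321, i.e. 0.963 to 3 decimal places.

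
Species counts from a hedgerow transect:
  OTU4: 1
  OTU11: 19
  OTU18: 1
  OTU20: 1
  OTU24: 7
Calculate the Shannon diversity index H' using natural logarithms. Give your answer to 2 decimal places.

0.97

Total N = 1+19+1+1+7 = 29, so the proportions are 0.0345, 0.6552, 0.0345, 0.0345, 0.2414 (working shown to 4 dp, full precision carried).
Each pᵢ ln pᵢ term: 0.0345×(-3.3673)=-0.1161, 0.6552×(-0.4229)=-0.2770, 0.0345×(-3.3673)=-0.1161, 0.0345×(-3.3673)=-0.1161, 0.2414×(-1.4214)=-0.3431.
Sum = -0.9685, so H' = 0.97.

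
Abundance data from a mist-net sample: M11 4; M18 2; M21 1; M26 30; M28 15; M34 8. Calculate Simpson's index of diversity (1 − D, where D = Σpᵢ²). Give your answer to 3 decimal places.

0.664

Total N = 4+2+1+30+15+8 = 60, so the proportions are 0.06667, 0.03333, 0.01667, 0.5, 0.25, 0.13333 (working shown to 5 dp, full precision carried).
D = 0.06667² + 0.03333² + 0.01667² + 0.5² + 0.25² + 0.13333² = 0.00444 + 0.00111 + 0.00028 + 0.25000 + 0.06250 + 0.01778 = 0.33611.
So 1 − D = 0.66389, i.e. 0.664 to 3 decimal places.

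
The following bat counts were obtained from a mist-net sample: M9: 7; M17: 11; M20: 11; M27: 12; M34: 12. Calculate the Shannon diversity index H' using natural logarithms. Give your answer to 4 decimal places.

1.5927

Total N = 7+11+11+12+12 = 53, so the proportions are 0.132075, 0.207547, 0.207547, 0.226415, 0.226415 (working shown to 6 dp, full precision carried).
Each pᵢ ln pᵢ term: 0.132075×(-2.024382)=-0.267371, 0.207547×(-1.572397)=-0.326346, 0.207547×(-1.572397)=-0.326346, 0.226415×(-1.485385)=-0.336314, 0.226415×(-1.485385)=-0.336314.
Sum = -1.592691, so H' = 1.5927.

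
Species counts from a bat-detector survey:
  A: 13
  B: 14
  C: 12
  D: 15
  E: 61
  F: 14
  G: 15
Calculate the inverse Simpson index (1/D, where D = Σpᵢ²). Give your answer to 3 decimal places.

4.253

Total N = 13+14+12+15+61+14+15 = 144, so the proportions are 0.0902778, 0.0972222, 0.0833333, 0.1041667, 0.4236111, 0.0972222, 0.1041667 (working shown to 7 dp, full precision carried).
D = 0.0902778² + 0.0972222² + 0.0833333² + 0.1041667² + 0.4236111² + 0.0972222² + 0.1041667² = 0.0081501 + 0.0094522 + 0.0069444 + 0.0108507 + 0.1794464 + 0.0094522 + 0.0108507 = 0.2351466.
So 1/D = 4.25267, i.e. 4.253 to 3 decimal places.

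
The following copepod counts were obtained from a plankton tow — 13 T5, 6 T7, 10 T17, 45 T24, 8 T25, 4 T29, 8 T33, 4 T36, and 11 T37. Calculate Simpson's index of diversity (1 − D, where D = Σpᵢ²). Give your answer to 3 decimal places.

Total N = 13+6+10+45+8+4+8+4+11 = 109, so the proportions are 0.11927, 0.05505, 0.09174, 0.41284, 0.07339, 0.0367, 0.07339, 0.0367, 0.10092 (working shown to 5 dp, full precision carried).
D = 0.11927² + 0.05505² + 0.09174² + 0.41284² + 0.07339² + 0.0367² + 0.07339² + 0.0367² + 0.10092² = 0.01422 + 0.00303 + 0.00842 + 0.17044 + 0.00539 + 0.00135 + 0.00539 + 0.00135 + 0.01018 = 0.21976.
So 1 − D = 0.78024, i.e. 0.780 to 3 decimal places.

0.780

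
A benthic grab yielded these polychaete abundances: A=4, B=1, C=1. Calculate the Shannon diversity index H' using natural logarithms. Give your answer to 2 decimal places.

Total N = 4+1+1 = 6, so the proportions are 0.6667, 0.1667, 0.1667 (working shown to 4 dp, full precision carried).
Each pᵢ ln pᵢ term: 0.6667×(-0.4055)=-0.2703, 0.1667×(-1.7918)=-0.2986, 0.1667×(-1.7918)=-0.2986.
Sum = -0.8676, so H' = 0.87.

0.87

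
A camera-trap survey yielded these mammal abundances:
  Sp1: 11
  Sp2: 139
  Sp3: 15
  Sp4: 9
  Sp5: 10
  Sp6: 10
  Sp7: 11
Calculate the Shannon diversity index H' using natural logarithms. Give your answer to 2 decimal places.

1.20

Total N = 11+139+15+9+10+10+11 = 205, so the proportions are 0.0537, 0.678, 0.0732, 0.0439, 0.0488, 0.0488, 0.0537 (working shown to 4 dp, full precision carried).
Each pᵢ ln pᵢ term: 0.0537×(-2.9251)=-0.1570, 0.678×(-0.3885)=-0.2634, 0.0732×(-2.6150)=-0.1913, 0.0439×(-3.1258)=-0.1372, 0.0488×(-3.0204)=-0.1473, 0.0488×(-3.0204)=-0.1473, 0.0537×(-2.9251)=-0.1570.
Sum = -1.2006, so H' = 1.20.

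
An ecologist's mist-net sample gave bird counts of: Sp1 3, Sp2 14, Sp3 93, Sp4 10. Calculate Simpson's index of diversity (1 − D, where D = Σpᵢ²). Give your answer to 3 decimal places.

0.378

Total N = 3+14+93+10 = 120, so the proportions are 0.025, 0.11667, 0.775, 0.08333 (working shown to 5 dp, full precision carried).
D = 0.025² + 0.11667² + 0.775² + 0.08333² = 0.00063 + 0.01361 + 0.60063 + 0.00694 = 0.62181.
So 1 − D = 0.37819, i.e. 0.378 to 3 decimal places.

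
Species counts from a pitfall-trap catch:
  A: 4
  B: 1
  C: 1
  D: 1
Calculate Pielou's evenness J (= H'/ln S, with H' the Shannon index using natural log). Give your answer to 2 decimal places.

0.83

Total N = 4+1+1+1 = 7, so the proportions are 0.5714, 0.1429, 0.1429, 0.1429 (working shown to 4 dp, full precision carried).
H' = −Σ pᵢ ln pᵢ = −((-0.3198) + (-0.2780) + (-0.2780) + (-0.2780)) = 1.1537.
With S = 4 species, ln S = 1.3863, so J = 1.1537/1.3863 = 0.8322, i.e. 0.83 to 2 decimal places.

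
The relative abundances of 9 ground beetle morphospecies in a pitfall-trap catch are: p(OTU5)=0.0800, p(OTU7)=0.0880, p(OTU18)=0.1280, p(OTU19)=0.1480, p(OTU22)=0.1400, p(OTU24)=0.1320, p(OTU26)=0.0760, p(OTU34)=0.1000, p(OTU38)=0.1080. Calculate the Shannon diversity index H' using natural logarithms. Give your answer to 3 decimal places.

2.171

Each pᵢ ln pᵢ term (working shown to 5 dp, full precision carried): 0.08×(-2.52573)=-0.20206, 0.088×(-2.43042)=-0.21388, 0.128×(-2.05573)=-0.26313, 0.148×(-1.91054)=-0.28276, 0.14×(-1.96611)=-0.27526, 0.132×(-2.02495)=-0.26729, 0.076×(-2.57702)=-0.19585, 0.1×(-2.30259)=-0.23026, 0.108×(-2.22562)=-0.24037.
Sum = -2.17086, so H' = 2.171.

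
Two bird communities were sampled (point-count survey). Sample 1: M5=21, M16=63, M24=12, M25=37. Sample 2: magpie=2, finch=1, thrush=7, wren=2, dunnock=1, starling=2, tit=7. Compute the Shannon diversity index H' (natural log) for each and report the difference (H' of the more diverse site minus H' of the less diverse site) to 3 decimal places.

0.445

Sample 1: N=133, proportions 0.1578947, 0.4736842, 0.0902256, 0.2781955, giving H' = 1.2183544 (working shown to 7 dp, full precision carried).
Sample 2: N=22, proportions 0.0909091, 0.0454545, 0.3181818, 0.0909091, 0.0454545, 0.0909091, 0.3181818, giving H' = 1.6636959.
Difference = |1.2183544 − 1.6636959| = 0.4453415, i.e. 0.445 to 3 decimal places.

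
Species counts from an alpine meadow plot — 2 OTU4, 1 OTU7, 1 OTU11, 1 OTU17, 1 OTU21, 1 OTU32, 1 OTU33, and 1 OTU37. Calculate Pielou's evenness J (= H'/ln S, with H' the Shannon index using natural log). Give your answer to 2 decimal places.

0.98

Total N = 2+1+1+1+1+1+1+1 = 9, so the proportions are 0.2222, 0.1111, 0.1111, 0.1111, 0.1111, 0.1111, 0.1111, 0.1111 (working shown to 4 dp, full precision carried).
H' = −Σ pᵢ ln pᵢ = −((-0.3342) + (-0.2441) + (-0.2441) + (-0.2441) + (-0.2441) + (-0.2441) + (-0.2441) + (-0.2441)) = 2.0432.
With S = 8 species, ln S = 2.0794, so J = 2.0432/2.0794 = 0.9826, i.e. 0.98 to 2 decimal places.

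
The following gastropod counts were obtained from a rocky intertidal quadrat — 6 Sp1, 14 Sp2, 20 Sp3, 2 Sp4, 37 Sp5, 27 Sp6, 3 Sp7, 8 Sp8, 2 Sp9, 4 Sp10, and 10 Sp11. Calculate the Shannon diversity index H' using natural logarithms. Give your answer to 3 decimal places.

Total N = 6+14+20+2+37+27+3+8+2+4+10 = 133, so the proportions are 0.04511, 0.10526, 0.15038, 0.01504, 0.2782, 0.20301, 0.02256, 0.06015, 0.01504, 0.03008, 0.07519 (working shown to 5 dp, full precision carried).
Each pᵢ ln pᵢ term: 0.04511×(-3.09859)=-0.13979, 0.10526×(-2.25129)=-0.23698, 0.15038×(-1.89462)=-0.28490, 0.01504×(-4.19720)=-0.06312, 0.2782×(-1.27943)=-0.35593, 0.20301×(-1.59451)=-0.32370, 0.02256×(-3.79174)=-0.08553, 0.06015×(-2.81091)=-0.16908, 0.01504×(-4.19720)=-0.06312, 0.03008×(-3.50405)=-0.10539, 0.07519×(-2.58776)=-0.19457.
Sum = -2.02209, so H' = 2.022.

2.022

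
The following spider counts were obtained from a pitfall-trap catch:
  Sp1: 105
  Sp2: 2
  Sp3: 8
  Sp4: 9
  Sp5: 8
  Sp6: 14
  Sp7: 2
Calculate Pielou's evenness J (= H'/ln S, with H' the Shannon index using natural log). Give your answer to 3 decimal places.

Total N = 105+2+8+9+8+14+2 = 148, so the proportions are 0.70946, 0.01351, 0.05405, 0.06081, 0.05405, 0.09459, 0.01351 (working shown to 5 dp, full precision carried).
H' = −Σ pᵢ ln pᵢ = −((-0.24352) + (-0.05816) + (-0.15772) + (-0.17027) + (-0.15772) + (-0.22307) + (-0.05816)) = 1.06862.
With S = 7 species, ln S = 1.94591, so J = 1.06862/1.94591 = 0.54916, i.e. 0.549 to 3 decimal places.

0.549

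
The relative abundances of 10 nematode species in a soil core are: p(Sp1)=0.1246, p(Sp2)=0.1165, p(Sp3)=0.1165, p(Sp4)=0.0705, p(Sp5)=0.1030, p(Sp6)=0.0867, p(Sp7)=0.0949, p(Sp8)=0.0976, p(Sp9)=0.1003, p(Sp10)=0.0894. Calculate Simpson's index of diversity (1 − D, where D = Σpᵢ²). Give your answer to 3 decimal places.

0.898

D = 0.1246² + 0.1165² + 0.1165² + 0.0705² + 0.103² + 0.0867² + 0.0949² + 0.0976² + 0.1003² + 0.0894² = 0.01553 + 0.01357 + 0.01357 + 0.00497 + 0.01061 + 0.00752 + 0.00901 + 0.00953 + 0.01006 + 0.00799 = 0.10235 (working shown to 5 dp, full precision carried).
So 1 − D = 0.89765, i.e. 0.898 to 3 decimal places.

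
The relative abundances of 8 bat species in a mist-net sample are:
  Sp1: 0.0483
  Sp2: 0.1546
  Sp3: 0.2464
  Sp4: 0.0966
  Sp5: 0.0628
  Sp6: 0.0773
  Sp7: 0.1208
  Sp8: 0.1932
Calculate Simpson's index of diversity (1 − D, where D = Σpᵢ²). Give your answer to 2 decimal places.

D = 0.0483² + 0.1546² + 0.2464² + 0.0966² + 0.0628² + 0.0773² + 0.1208² + 0.1932² = 0.0023 + 0.0239 + 0.0607 + 0.0093 + 0.0039 + 0.0060 + 0.0146 + 0.0373 = 0.1581 (working shown to 4 dp, full precision carried).
So 1 − D = 0.8419, i.e. 0.84 to 2 decimal places.

0.84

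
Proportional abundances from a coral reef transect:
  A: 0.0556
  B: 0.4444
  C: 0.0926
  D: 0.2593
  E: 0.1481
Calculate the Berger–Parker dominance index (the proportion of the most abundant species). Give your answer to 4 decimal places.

0.4444

The largest proportion is 0.4444, i.e. d = 0.4444 to 4 decimal places.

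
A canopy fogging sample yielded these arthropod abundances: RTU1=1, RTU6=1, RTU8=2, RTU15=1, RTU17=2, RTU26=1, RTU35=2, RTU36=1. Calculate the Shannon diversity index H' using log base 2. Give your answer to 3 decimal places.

Total N = 1+1+2+1+2+1+2+1 = 11, so the proportions are 0.09091, 0.09091, 0.18182, 0.09091, 0.18182, 0.09091, 0.18182, 0.09091 (working shown to 5 dp, full precision carried).
Each pᵢ log₂ pᵢ term: 0.09091×(-3.45943)=-0.31449, 0.09091×(-3.45943)=-0.31449, 0.18182×(-2.45943)=-0.44717, 0.09091×(-3.45943)=-0.31449, 0.18182×(-2.45943)=-0.44717, 0.09091×(-3.45943)=-0.31449, 0.18182×(-2.45943)=-0.44717, 0.09091×(-3.45943)=-0.31449.
Sum = -2.91398, so H' = 2.914.

2.914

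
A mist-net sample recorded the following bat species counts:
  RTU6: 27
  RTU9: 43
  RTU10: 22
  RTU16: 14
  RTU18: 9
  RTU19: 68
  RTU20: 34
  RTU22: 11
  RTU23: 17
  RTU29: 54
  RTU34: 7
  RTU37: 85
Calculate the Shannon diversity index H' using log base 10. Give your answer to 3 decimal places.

0.967

Total N = 27+43+22+14+9+68+34+11+17+54+7+85 = 391, so the proportions are 0.06905, 0.10997, 0.05627, 0.03581, 0.02302, 0.17391, 0.08696, 0.02813, 0.04348, 0.13811, 0.0179, 0.21739 (working shown to 5 dp, full precision carried).
Each pᵢ log₁₀ pᵢ term: 0.06905×(-1.16081)=-0.08016, 0.10997×(-0.95871)=-0.10543, 0.05627×(-1.24975)=-0.07032, 0.03581×(-1.44605)=-0.05178, 0.02302×(-1.63793)=-0.03770, 0.17391×(-0.75967)=-0.13212, 0.08696×(-1.06070)=-0.09223, 0.02813×(-1.55078)=-0.04363, 0.04348×(-1.36173)=-0.05921, 0.13811×(-0.85978)=-0.11874, 0.0179×(-1.74708)=-0.03128, 0.21739×(-0.66276)=-0.14408.
Sum = -0.96667, so H' = 0.967.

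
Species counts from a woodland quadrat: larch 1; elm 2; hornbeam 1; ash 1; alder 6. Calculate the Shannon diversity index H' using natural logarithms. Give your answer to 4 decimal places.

Total N = 1+2+1+1+6 = 11, so the proportions are 0.090909, 0.181818, 0.090909, 0.090909, 0.545455 (working shown to 6 dp, full precision carried).
Each pᵢ ln pᵢ term: 0.090909×(-2.397895)=-0.217990, 0.181818×(-1.704748)=-0.309954, 0.090909×(-2.397895)=-0.217990, 0.090909×(-2.397895)=-0.217990, 0.545455×(-0.606136)=-0.330620.
Sum = -1.294545, so H' = 1.2945.

1.2945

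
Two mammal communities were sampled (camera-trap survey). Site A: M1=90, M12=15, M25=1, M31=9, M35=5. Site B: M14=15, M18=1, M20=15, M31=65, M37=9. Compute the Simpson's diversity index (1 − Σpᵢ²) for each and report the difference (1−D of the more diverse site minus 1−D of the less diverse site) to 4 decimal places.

0.1541

Site A: N=120, proportions 0.75, 0.125, 0.008333, 0.075, 0.041667, giving 1−D = 0.414444 (working shown to 6 dp, full precision carried).
Site B: N=105, proportions 0.142857, 0.009524, 0.142857, 0.619048, 0.085714, giving 1−D = 0.568526.
Difference = |0.414444 − 0.568526| = 0.154082, i.e. 0.1541 to 4 decimal places.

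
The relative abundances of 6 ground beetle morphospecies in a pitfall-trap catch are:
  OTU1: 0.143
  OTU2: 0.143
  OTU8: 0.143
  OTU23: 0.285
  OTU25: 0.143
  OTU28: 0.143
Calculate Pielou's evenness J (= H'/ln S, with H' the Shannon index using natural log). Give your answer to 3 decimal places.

H' = −Σ pᵢ ln pᵢ = −((-0.27812) + (-0.27812) + (-0.27812) + (-0.35775) + (-0.27812) + (-0.27812)) = 1.74836 (working shown to 5 dp, full precision carried).
With S = 6 species, ln S = 1.79176, so J = 1.74836/1.79176 = 0.97578, i.e. 0.976 to 3 decimal places.

0.976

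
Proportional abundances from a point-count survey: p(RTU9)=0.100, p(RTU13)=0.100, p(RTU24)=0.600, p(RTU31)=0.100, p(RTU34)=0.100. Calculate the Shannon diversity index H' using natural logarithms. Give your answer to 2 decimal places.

1.23

Each pᵢ ln pᵢ term (working shown to 4 dp, full precision carried): 0.1×(-2.3026)=-0.2303, 0.1×(-2.3026)=-0.2303, 0.6×(-0.5108)=-0.3065, 0.1×(-2.3026)=-0.2303, 0.1×(-2.3026)=-0.2303.
Sum = -1.2275, so H' = 1.23.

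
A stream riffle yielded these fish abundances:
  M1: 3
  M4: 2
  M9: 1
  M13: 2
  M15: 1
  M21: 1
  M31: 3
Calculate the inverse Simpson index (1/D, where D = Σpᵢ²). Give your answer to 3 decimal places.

5.828

Total N = 3+2+1+2+1+1+3 = 13, so the proportions are 0.2307692, 0.1538462, 0.0769231, 0.1538462, 0.0769231, 0.0769231, 0.2307692 (working shown to 7 dp, full precision carried).
D = 0.2307692² + 0.1538462² + 0.0769231² + 0.1538462² + 0.0769231² + 0.0769231² + 0.2307692² = 0.0532544 + 0.0236686 + 0.0059172 + 0.0236686 + 0.0059172 + 0.0059172 + 0.0532544 = 0.1715976.
So 1/D = 5.82759, i.e. 5.828 to 3 decimal places.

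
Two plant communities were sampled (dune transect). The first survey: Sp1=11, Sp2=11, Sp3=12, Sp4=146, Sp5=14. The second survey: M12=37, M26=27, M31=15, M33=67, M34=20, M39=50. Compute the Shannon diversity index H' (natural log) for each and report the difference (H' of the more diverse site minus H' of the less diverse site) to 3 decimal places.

The first survey: N=194, proportions 0.0567, 0.0567, 0.06186, 0.75258, 0.07216, giving H' = 0.90123 (working shown to 5 dp, full precision carried).
The second survey: N=216, proportions 0.1713, 0.125, 0.06944, 0.31019, 0.09259, 0.23148, giving H' = 1.66953.
Difference = |0.90123 − 1.66953| = 0.76830, i.e. 0.768 to 3 decimal places.

0.768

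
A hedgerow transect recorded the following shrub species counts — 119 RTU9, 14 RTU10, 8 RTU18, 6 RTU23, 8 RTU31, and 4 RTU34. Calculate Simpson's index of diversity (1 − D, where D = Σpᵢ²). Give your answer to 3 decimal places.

Total N = 119+14+8+6+8+4 = 159, so the proportions are 0.74843, 0.08805, 0.05031, 0.03774, 0.05031, 0.02516 (working shown to 5 dp, full precision carried).
D = 0.74843² + 0.08805² + 0.05031² + 0.03774² + 0.05031² + 0.02516² = 0.56014 + 0.00775 + 0.00253 + 0.00142 + 0.00253 + 0.00063 = 0.57502.
So 1 − D = 0.42498, i.e. 0.425 to 3 decimal places.

0.425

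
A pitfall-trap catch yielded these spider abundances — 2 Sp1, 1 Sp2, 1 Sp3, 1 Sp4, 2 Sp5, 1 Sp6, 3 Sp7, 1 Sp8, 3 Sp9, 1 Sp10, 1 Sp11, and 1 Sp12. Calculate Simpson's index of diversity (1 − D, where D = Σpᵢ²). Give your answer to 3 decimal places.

0.895

Total N = 2+1+1+1+2+1+3+1+3+1+1+1 = 18, so the proportions are 0.11111, 0.05556, 0.05556, 0.05556, 0.11111, 0.05556, 0.16667, 0.05556, 0.16667, 0.05556, 0.05556, 0.05556 (working shown to 5 dp, full precision carried).
D = 0.11111² + 0.05556² + 0.05556² + 0.05556² + 0.11111² + 0.05556² + 0.16667² + 0.05556² + 0.16667² + 0.05556² + 0.05556² + 0.05556² = 0.01235 + 0.00309 + 0.00309 + 0.00309 + 0.01235 + 0.00309 + 0.02778 + 0.00309 + 0.02778 + 0.00309 + 0.00309 + 0.00309 = 0.10494.
So 1 − D = 0.89506, i.e. 0.895 to 3 decimal places.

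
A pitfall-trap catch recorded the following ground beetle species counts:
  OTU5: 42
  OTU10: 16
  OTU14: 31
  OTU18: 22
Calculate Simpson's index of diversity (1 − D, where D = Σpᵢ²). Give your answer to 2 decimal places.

0.72

Total N = 42+16+31+22 = 111, so the proportions are 0.3784, 0.1441, 0.2793, 0.1982 (working shown to 4 dp, full precision carried).
D = 0.3784² + 0.1441² + 0.2793² + 0.1982² = 0.1432 + 0.0208 + 0.0780 + 0.0393 = 0.2812.
So 1 − D = 0.7188, i.e. 0.72 to 2 decimal places.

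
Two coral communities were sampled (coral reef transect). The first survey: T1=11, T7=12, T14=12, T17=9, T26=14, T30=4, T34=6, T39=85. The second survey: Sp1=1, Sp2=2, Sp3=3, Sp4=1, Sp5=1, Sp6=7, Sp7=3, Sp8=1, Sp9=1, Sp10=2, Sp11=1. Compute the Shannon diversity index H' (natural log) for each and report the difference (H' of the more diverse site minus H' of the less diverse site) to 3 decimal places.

The first survey: N=153, proportions 0.0719, 0.07843, 0.07843, 0.05882, 0.0915, 0.02614, 0.03922, 0.55556, giving H' = 1.52287 (working shown to 5 dp, full precision carried).
The second survey: N=23, proportions 0.04348, 0.08696, 0.13043, 0.04348, 0.04348, 0.30435, 0.13043, 0.04348, 0.04348, 0.08696, 0.04348, giving H' = 2.13612.
Difference = |1.52287 − 2.13612| = 0.61325, i.e. 0.613 to 3 decimal places.

0.613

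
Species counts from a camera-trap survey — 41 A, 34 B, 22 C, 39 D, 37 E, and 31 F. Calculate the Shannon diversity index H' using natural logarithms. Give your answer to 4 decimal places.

Total N = 41+34+22+39+37+31 = 204, so the proportions are 0.20098, 0.166667, 0.107843, 0.191176, 0.181373, 0.151961 (working shown to 6 dp, full precision carried).
Each pᵢ ln pᵢ term: 0.20098×(-1.604548)=-0.322483, 0.166667×(-1.791759)=-0.298627, 0.107843×(-2.227078)=-0.240175, 0.191176×(-1.654558)=-0.316313, 0.181373×(-1.707202)=-0.309640, 0.151961×(-1.884133)=-0.286314.
Sum = -1.773551, so H' = 1.7736.

1.7736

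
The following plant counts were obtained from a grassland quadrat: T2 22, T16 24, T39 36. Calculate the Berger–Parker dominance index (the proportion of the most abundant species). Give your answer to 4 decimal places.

Total N = 22+24+36 = 82, so the proportions are 0.268293, 0.292683, 0.439024 (working shown to 6 dp, full precision carried).
The largest proportion is 0.439024, i.e. d = 0.4390 to 4 decimal places.

0.4390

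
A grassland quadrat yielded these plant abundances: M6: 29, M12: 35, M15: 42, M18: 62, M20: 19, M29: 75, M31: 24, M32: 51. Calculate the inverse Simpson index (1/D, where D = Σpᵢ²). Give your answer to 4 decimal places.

6.7452

Total N = 29+35+42+62+19+75+24+51 = 337, so the proportions are 0.08605341, 0.10385757, 0.12462908, 0.18397626, 0.05637982, 0.22255193, 0.07121662, 0.15133531 (working shown to 8 dp, full precision carried).
D = 0.08605341² + 0.10385757² + 0.12462908² + 0.18397626² + 0.05637982² + 0.22255193² + 0.07121662² + 0.15133531² = 0.00740519 + 0.01078639 + 0.01553241 + 0.03384726 + 0.00317868 + 0.04952936 + 0.00507181 + 0.02290238 = 0.14825348.
So 1/D = 6.745204, i.e. 6.7452 to 4 decimal places.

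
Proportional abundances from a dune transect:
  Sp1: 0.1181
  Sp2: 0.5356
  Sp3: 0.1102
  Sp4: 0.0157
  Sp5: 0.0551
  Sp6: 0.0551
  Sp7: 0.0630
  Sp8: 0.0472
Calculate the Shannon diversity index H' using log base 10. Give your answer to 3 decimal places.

Each pᵢ log₁₀ pᵢ term (working shown to 5 dp, full precision carried): 0.1181×(-0.92775)=-0.10957, 0.5356×(-0.27116)=-0.14523, 0.1102×(-0.95782)=-0.10555, 0.0157×(-1.80410)=-0.02832, 0.0551×(-1.25885)=-0.06936, 0.0551×(-1.25885)=-0.06936, 0.063×(-1.20066)=-0.07564, 0.0472×(-1.32606)=-0.06259.
Sum = -0.66563, so H' = 0.666.

0.666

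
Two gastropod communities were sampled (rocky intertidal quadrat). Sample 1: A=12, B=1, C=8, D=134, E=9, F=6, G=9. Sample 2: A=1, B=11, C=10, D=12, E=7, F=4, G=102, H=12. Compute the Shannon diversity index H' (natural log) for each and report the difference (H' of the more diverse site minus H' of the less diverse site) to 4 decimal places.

Sample 1: N=179, proportions 0.067039, 0.005587, 0.044693, 0.748603, 0.050279, 0.03352, 0.050279, giving H' = 0.980316 (working shown to 6 dp, full precision carried).
Sample 2: N=159, proportions 0.006289, 0.069182, 0.062893, 0.075472, 0.044025, 0.025157, 0.641509, 0.075472, giving H' = 1.295607.
Difference = |0.980316 − 1.295607| = 0.315291, i.e. 0.3153 to 4 decimal places.

0.3153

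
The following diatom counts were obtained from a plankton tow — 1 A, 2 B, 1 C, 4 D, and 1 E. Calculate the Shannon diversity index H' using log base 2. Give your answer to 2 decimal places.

Total N = 1+2+1+4+1 = 9, so the proportions are 0.1111, 0.2222, 0.1111, 0.4444, 0.1111 (working shown to 4 dp, full precision carried).
Each pᵢ log₂ pᵢ term: 0.1111×(-3.1699)=-0.3522, 0.2222×(-2.1699)=-0.4822, 0.1111×(-3.1699)=-0.3522, 0.4444×(-1.1699)=-0.5200, 0.1111×(-3.1699)=-0.3522.
Sum = -2.0588, so H' = 2.06.

2.06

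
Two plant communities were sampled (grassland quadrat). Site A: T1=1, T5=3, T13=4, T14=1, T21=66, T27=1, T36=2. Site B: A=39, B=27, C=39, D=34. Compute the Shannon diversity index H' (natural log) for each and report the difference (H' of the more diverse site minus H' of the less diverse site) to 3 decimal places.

0.695

Site A: N=78, proportions 0.01282, 0.03846, 0.05128, 0.01282, 0.84615, 0.01282, 0.02564, giving H' = 0.68050 (working shown to 5 dp, full precision carried).
Site B: N=139, proportions 0.28058, 0.19424, 0.28058, 0.2446, giving H' = 1.37590.
Difference = |0.68050 − 1.37590| = 0.69540, i.e. 0.695 to 3 decimal places.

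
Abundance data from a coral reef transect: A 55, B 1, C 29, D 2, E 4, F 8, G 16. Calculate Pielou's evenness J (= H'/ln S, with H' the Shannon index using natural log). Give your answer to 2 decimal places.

0.71

Total N = 55+1+29+2+4+8+16 = 115, so the proportions are 0.4783, 0.0087, 0.2522, 0.0174, 0.0348, 0.0696, 0.1391 (working shown to 4 dp, full precision carried).
H' = −Σ pᵢ ln pᵢ = −((-0.3528) + (-0.0413) + (-0.3474) + (-0.0705) + (-0.1168) + (-0.1854) + (-0.2744)) = 1.3886.
With S = 7 species, ln S = 1.9459, so J = 1.3886/1.9459 = 0.7136, i.e. 0.71 to 2 decimal places.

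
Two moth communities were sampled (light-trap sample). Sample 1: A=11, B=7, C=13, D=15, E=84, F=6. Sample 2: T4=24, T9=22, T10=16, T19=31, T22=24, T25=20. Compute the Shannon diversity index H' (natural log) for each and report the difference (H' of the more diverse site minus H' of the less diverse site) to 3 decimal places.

Sample 1: N=136, proportions 0.08088, 0.05147, 0.09559, 0.11029, 0.61765, 0.04412, giving H' = 1.25896 (working shown to 5 dp, full precision carried).
Sample 2: N=137, proportions 0.17518, 0.16058, 0.11679, 0.22628, 0.17518, 0.14599, giving H' = 1.77196.
Difference = |1.25896 − 1.77196| = 0.51300, i.e. 0.513 to 3 decimal places.

0.513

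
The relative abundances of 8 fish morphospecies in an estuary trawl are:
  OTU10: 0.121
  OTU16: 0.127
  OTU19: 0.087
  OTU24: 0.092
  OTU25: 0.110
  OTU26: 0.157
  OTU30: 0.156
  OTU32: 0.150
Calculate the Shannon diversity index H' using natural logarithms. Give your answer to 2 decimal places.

2.06

Each pᵢ ln pᵢ term (working shown to 4 dp, full precision carried): 0.121×(-2.1120)=-0.2555, 0.127×(-2.0636)=-0.2621, 0.087×(-2.4418)=-0.2124, 0.092×(-2.3860)=-0.2195, 0.11×(-2.2073)=-0.2428, 0.157×(-1.8515)=-0.2907, 0.156×(-1.8579)=-0.2898, 0.15×(-1.8971)=-0.2846.
Sum = -2.0575, so H' = 2.06.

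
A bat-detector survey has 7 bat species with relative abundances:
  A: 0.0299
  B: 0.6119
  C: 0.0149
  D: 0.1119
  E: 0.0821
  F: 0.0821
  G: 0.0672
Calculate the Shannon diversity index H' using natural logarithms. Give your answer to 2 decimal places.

Each pᵢ ln pᵢ term (working shown to 4 dp, full precision carried): 0.0299×(-3.5099)=-0.1049, 0.6119×(-0.4912)=-0.3006, 0.0149×(-4.2064)=-0.0627, 0.1119×(-2.1901)=-0.2451, 0.0821×(-2.4998)=-0.2052, 0.0821×(-2.4998)=-0.2052, 0.0672×(-2.7001)=-0.1814.
Sum = -1.3052, so H' = 1.31.

1.31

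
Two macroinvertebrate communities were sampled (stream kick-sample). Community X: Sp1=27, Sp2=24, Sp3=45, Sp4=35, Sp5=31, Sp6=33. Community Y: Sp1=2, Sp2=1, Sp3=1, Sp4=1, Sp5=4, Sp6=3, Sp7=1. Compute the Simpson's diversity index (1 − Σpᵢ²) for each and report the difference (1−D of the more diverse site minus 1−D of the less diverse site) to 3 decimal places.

Community X: N=195, proportions 0.1384615, 0.1230769, 0.2307692, 0.1794872, 0.1589744, 0.1692308, giving 1−D = 0.8262985 (working shown to 7 dp, full precision carried).
Community Y: N=13, proportions 0.1538462, 0.0769231, 0.0769231, 0.0769231, 0.3076923, 0.2307692, 0.0769231, giving 1−D = 0.8047337.
Difference = |0.8262985 − 0.8047337| = 0.0215648, i.e. 0.022 to 3 decimal places.

0.022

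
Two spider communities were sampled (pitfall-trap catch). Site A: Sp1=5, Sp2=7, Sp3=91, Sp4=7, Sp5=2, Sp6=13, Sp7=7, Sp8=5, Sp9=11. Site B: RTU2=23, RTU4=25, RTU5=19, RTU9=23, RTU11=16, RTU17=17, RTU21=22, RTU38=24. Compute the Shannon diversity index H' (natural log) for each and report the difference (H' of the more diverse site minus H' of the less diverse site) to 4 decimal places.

0.6422

Site A: N=148, proportions 0.033784, 0.047297, 0.614865, 0.047297, 0.013514, 0.087838, 0.047297, 0.033784, 0.074324, giving H' = 1.425900 (working shown to 6 dp, full precision carried).
Site B: N=169, proportions 0.136095, 0.147929, 0.112426, 0.136095, 0.094675, 0.100592, 0.130178, 0.142012, giving H' = 2.068057.
Difference = |1.425900 − 2.068057| = 0.642157, i.e. 0.6422 to 4 decimal places.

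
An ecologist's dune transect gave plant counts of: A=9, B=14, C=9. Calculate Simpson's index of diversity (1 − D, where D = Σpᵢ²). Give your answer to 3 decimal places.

Total N = 9+14+9 = 32, so the proportions are 0.28125, 0.4375, 0.28125 (working shown to 5 dp, full precision carried).
D = 0.28125² + 0.4375² + 0.28125² = 0.07910 + 0.19141 + 0.07910 = 0.34961.
So 1 − D = 0.65039, i.e. 0.650 to 3 decimal places.

0.650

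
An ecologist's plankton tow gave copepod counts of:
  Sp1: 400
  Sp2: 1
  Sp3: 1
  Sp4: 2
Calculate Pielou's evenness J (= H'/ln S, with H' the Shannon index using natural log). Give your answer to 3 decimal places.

0.047

Total N = 400+1+1+2 = 404, so the proportions are 0.9901, 0.00248, 0.00248, 0.00495 (working shown to 5 dp, full precision carried).
H' = −Σ pᵢ ln pᵢ = −((-0.00985) + (-0.01485) + (-0.01485) + (-0.02628)) = 0.06584.
With S = 4 species, ln S = 1.38629, so J = 0.06584/1.38629 = 0.04749, i.e. 0.047 to 3 decimal places.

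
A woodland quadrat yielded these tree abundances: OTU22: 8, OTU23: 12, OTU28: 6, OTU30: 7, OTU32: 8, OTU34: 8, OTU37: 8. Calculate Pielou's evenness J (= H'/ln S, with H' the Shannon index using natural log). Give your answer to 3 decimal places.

0.989

Total N = 8+12+6+7+8+8+8 = 57, so the proportions are 0.14035, 0.21053, 0.10526, 0.12281, 0.14035, 0.14035, 0.14035 (working shown to 5 dp, full precision carried).
H' = −Σ pᵢ ln pᵢ = −((-0.27559) + (-0.32803) + (-0.23698) + (-0.25754) + (-0.27559) + (-0.27559) + (-0.27559)) = 1.92493.
With S = 7 species, ln S = 1.94591, so J = 1.92493/1.94591 = 0.98922, i.e. 0.989 to 3 decimal places.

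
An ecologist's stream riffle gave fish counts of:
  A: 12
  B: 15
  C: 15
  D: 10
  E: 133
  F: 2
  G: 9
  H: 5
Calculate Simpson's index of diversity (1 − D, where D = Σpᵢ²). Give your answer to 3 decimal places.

Total N = 12+15+15+10+133+2+9+5 = 201, so the proportions are 0.0597, 0.07463, 0.07463, 0.04975, 0.66169, 0.00995, 0.04478, 0.02488 (working shown to 5 dp, full precision carried).
D = 0.0597² + 0.07463² + 0.07463² + 0.04975² + 0.66169² + 0.00995² + 0.04478² + 0.02488² = 0.00356 + 0.00557 + 0.00557 + 0.00248 + 0.43784 + 0.00010 + 0.00200 + 0.00062 = 0.45774.
So 1 − D = 0.54226, i.e. 0.542 to 3 decimal places.

0.542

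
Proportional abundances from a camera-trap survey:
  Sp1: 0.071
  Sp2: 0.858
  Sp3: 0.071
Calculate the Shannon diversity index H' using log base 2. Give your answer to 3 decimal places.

Each pᵢ log₂ pᵢ term (working shown to 5 dp, full precision carried): 0.071×(-3.81604)=-0.27094, 0.858×(-0.22095)=-0.18958, 0.071×(-3.81604)=-0.27094.
Sum = -0.73145, so H' = 0.731.

0.731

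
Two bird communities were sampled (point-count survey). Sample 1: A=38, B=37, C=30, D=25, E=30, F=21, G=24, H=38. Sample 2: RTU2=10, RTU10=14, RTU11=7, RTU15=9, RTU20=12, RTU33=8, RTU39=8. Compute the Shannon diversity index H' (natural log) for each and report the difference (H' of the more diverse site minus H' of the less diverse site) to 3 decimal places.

Sample 1: N=243, proportions 0.15638, 0.15226, 0.12346, 0.10288, 0.12346, 0.08642, 0.09877, 0.15638, giving H' = 2.05762 (working shown to 5 dp, full precision carried).
Sample 2: N=68, proportions 0.14706, 0.20588, 0.10294, 0.13235, 0.17647, 0.11765, 0.11765, giving H' = 1.91864.
Difference = |2.05762 − 1.91864| = 0.13898, i.e. 0.139 to 3 decimal places.

0.139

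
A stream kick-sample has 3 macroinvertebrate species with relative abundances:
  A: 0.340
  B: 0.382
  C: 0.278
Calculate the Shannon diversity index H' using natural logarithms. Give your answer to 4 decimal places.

1.0903

Each pᵢ ln pᵢ term (working shown to 6 dp, full precision carried): 0.34×(-1.078810)=-0.366795, 0.382×(-0.962335)=-0.367612, 0.278×(-1.280134)=-0.355877.
Sum = -1.090284, so H' = 1.0903.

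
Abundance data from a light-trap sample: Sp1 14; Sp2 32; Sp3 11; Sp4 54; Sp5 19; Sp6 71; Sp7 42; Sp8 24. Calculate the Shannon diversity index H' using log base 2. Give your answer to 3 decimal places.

Total N = 14+32+11+54+19+71+42+24 = 267, so the proportions are 0.05243, 0.11985, 0.0412, 0.20225, 0.07116, 0.26592, 0.1573, 0.08989 (working shown to 5 dp, full precision carried).
Each pᵢ log₂ pᵢ term: 0.05243×(-4.25334)=-0.22302, 0.11985×(-3.06070)=-0.36682, 0.0412×(-4.60126)=-0.18957, 0.20225×(-2.30581)=-0.46634, 0.07116×(-3.81277)=-0.27132, 0.26592×(-1.91095)=-0.50815, 0.1573×(-2.66838)=-0.41974, 0.08989×(-3.47573)=-0.31243.
Sum = -2.75740, so H' = 2.757.

2.757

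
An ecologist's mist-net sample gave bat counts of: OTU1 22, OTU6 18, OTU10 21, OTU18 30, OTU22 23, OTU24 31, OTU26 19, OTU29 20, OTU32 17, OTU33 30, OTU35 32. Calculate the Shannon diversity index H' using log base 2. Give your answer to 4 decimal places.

3.4227

Total N = 22+18+21+30+23+31+19+20+17+30+32 = 263, so the proportions are 0.08365, 0.068441, 0.079848, 0.114068, 0.087452, 0.117871, 0.072243, 0.076046, 0.064639, 0.114068, 0.121673 (working shown to 6 dp, full precision carried).
Each pᵢ log₂ pᵢ term: 0.08365×(-3.579487)=-0.299425, 0.068441×(-3.868994)=-0.264798, 0.079848×(-3.646602)=-0.291174, 0.114068×(-3.132028)=-0.357266, 0.087452×(-3.515357)=-0.307427, 0.117871×(-3.084723)=-0.363598, 0.072243×(-3.790991)=-0.273874, 0.076046×(-3.716991)=-0.282661, 0.064639×(-3.951456)=-0.255417, 0.114068×(-3.132028)=-0.357266, 0.121673×(-3.038919)=-0.369754.
Sum = -3.422659, so H' = 3.4227.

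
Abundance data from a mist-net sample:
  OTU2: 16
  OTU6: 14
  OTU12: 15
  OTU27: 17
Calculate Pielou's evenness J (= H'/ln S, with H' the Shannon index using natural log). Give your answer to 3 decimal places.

Total N = 16+14+15+17 = 62, so the proportions are 0.25806, 0.22581, 0.24194, 0.27419 (working shown to 5 dp, full precision carried).
H' = −Σ pᵢ ln pᵢ = −((-0.34956) + (-0.33602) + (-0.34333) + (-0.35478)) = 1.38369.
With S = 4 species, ln S = 1.38629, so J = 1.38369/1.38629 = 0.99812, i.e. 0.998 to 3 decimal places.

0.998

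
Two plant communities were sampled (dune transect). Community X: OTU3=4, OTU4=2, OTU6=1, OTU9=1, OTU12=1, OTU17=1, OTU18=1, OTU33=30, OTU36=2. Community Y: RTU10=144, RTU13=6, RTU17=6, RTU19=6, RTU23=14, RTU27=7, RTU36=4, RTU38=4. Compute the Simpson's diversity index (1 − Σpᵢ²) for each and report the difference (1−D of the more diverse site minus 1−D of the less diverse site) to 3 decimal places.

Community X: N=43, proportions 0.09302, 0.04651, 0.02326, 0.02326, 0.02326, 0.02326, 0.02326, 0.69767, 0.04651, giving 1−D = 0.49757 (working shown to 5 dp, full precision carried).
Community Y: N=191, proportions 0.75393, 0.03141, 0.03141, 0.03141, 0.0733, 0.03665, 0.02094, 0.02094, giving 1−D = 0.42104.
Difference = |0.49757 − 0.42104| = 0.07653, i.e. 0.077 to 3 decimal places.

0.077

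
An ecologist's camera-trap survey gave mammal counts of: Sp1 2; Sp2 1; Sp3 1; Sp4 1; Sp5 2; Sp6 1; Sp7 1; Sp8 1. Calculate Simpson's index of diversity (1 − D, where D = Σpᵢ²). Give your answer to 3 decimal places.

Total N = 2+1+1+1+2+1+1+1 = 10, so the proportions are 0.2, 0.1, 0.1, 0.1, 0.2, 0.1, 0.1, 0.1 (working shown to 5 dp, full precision carried).
D = 0.2² + 0.1² + 0.1² + 0.1² + 0.2² + 0.1² + 0.1² + 0.1² = 0.04000 + 0.01000 + 0.01000 + 0.01000 + 0.04000 + 0.01000 + 0.01000 + 0.01000 = 0.14000.
So 1 − D = 0.86000, i.e. 0.860 to 3 decimal places.

0.860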